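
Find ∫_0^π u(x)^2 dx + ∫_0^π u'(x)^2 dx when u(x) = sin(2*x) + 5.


||u||_{H^1(0,π)}^2 = 55*π/2

u'(x) = 2*cos(2*x).
Expand u² and (u')² and integrate term by term on (0, π), using: for integers n ≥ 1, ∫_0^π sin²(nx) dx = ∫_0^π cos²(nx) dx = π/2; for n ≠ n', ∫_0^π sin(nx)sin(n'x) dx = ∫_0^π cos(nx)cos(n'x) dx = 0; and by product-to-sum, ∫_0^π sin(nx)cos(n'x) dx = ½∫_0^π [sin((n+n')x) + sin((n−n')x)] dx, which is 0 when n+n' is even and 2n/(n²−n'²) when n+n' is odd (it need not vanish on (0, π)). For the constant mode: ∫_0^π 1 dx = π, ∫_0^π cos(nx) dx = 0, ∫_0^π sin(nx) dx = (1−(−1)^n)/n.
  u² squared terms: (5)²·∫1 dx = 25·π = 25*π;  (1)²·∫sin(2x)² dx = 1·π/2 = π/2.
  u² cross terms: 2·(5)·(1)·∫1·sin(2x) dx = 10·(0) = 0.
  So ∫_0^π u² dx = 25*π + π/2 + 0 = 51*π/2.
  (u')² squared terms: (2)²·∫cos(2x)² dx = 4·π/2 = 2*π.
  So ∫_0^π (u')² dx = 2*π.
||u||_{H^1}^2 = (51*π/2) + (2*π) = 55*π/2.


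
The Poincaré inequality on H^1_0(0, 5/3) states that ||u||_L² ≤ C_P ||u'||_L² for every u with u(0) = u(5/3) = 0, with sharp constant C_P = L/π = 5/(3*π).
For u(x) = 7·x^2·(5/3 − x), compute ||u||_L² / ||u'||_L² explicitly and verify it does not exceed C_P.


||u||_L² / ||u'||_L² = 5*sqrt(14)/42 < C_P = 5/(3*π).

u(x) = 7·x^2·(5/3 − x), so u'(x) = 7*x*(10 - 9*x)/3.
u(x) = 7·x^2·(5/3 − x) vanishes at x = 0 and x = 5/3, so u ∈ H^1_0(0, 5/3). Differentiate via the product rule and integrate the resulting polynomials term by term.
  ∫_0^5/3 u² dx = ∫_0^5/3 (49*x^6 - 490*x^5/3 + 1225*x^4/9) dx. Term by term:
    ∫_0^5/3 49*x^6 dx = 546875/2187;  ∫_0^5/3 -490*x^5/3 dx = -3828125/6561;  ∫_0^5/3 1225*x^4/9 dx = 765625/2187.
  Sum: 546875/2187 − 3828125/6561 + 765625/2187 = 109375/6561.
  ∫_0^5/3 (u')² dx = ∫_0^5/3 (441*x^4 - 980*x^3 + 4900*x^2/9) dx. Term by term:
    ∫_0^5/3 441*x^4 dx = 30625/27;  ∫_0^5/3 -980*x^3 dx = -153125/81;  ∫_0^5/3 4900*x^2/9 dx = 612500/729.
  Sum: 30625/27 − 153125/81 + 612500/729 = 61250/729.
∫_0^5/3 u² dx = 109375/6561, so ||u||_L² = 125*sqrt(7)/81.
∫_0^5/3 (u')² dx = 61250/729, so ||u'||_L² = 175*sqrt(2)/27.
Ratio ||u||_L² / ||u'||_L² = 5*sqrt(14)/42.
Sharp Poincaré constant on H^1_0(0, 5/3) is C_P = L/π = 5/(3*π), achieved by sin(3*π/5·x).
A polynomial bump cannot attain the sharp Poincaré constant (only the first sine eigenfunction does), so the ratio is strictly less than C_P, consistent with ||u||_L² ≤ C_P ||u'||_L².


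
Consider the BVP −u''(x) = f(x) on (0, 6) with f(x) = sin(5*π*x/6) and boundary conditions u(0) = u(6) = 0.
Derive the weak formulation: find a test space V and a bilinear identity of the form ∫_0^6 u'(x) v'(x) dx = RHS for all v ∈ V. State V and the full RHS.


V = H^1_0(0, 6) (so v(0) = v(6) = 0); weak form: ∫_0^6 u'v' dx = ∫_0^6 (sin(5*π*x/6)) v dx for all v ∈ V.

Multiply both sides by a test function v and integrate from 0 to 6:
  ∫_0^6 −u''(x) v(x) dx = ∫_0^6 f(x) v(x) dx.
Integrate the LHS by parts once:
  ∫_0^6 −u'' v dx = −[u'(x) v(x)]_0^6 + ∫_0^6 u'(x) v'(x) dx.
Thus ∫_0^6 u'(x) v'(x) dx = ∫_0^6 f(x) v(x) dx + [u'(x) v(x)]_0^6.
Choose V so that boundary terms are either known or forced to vanish.
u is Dirichlet: u(0) = u(6) = 0. Let V = H^1_0(0, 6); then v(0) = v(6) = 0, and [u' v]_0^6 = 0.
Weak formulation: find u (satisfying any essential BC) such that ∫_0^6 u'(x) v'(x) dx = ∫_0^6 f v dx for all v ∈ V.
Substituting f(x) = sin(5*π*x/6), the right-hand side is ∫_0^6 (sin(5*π*x/6)) v dx.


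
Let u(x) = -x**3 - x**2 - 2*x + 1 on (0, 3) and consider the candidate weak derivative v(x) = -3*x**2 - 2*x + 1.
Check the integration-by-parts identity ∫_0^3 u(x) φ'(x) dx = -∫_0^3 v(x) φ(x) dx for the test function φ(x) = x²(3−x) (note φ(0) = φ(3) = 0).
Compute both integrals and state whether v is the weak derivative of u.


LHS = 1107/10, RHS = 1809/20. No, v is not the weak derivative of u.

u(x) = -x**3 - x**2 - 2*x + 1, classical derivative u'(x) = -3*x**2 - 2*x - 2.
φ(x) = x²(3−x), so φ'(x) = 3*x*(2 - x).
Note φ(0) = φ(3) = 0, so the boundary term u·φ vanishes.
LHS = ∫_0^3 u(x) φ'(x) dx = ∫_0^3 (3*x^5 - 3*x^4 - 15*x^2 + 6*x) dx. Term by term:
  ∫_0^3 3*x^5 dx = 729/2;  ∫_0^3 -3*x^4 dx = -729/5;  ∫_0^3 -15*x^2 dx = -135;
  ∫_0^3 6*x dx = 27.
Sum: 729/2 − 729/5 − 135 + 27 = 1107/10.
So LHS = 1107/10.
∫_0^3 v(x) φ(x) dx = ∫_0^3 (3*x^5 - 7*x^4 - 7*x^3 + 3*x^2) dx. Term by term:
  ∫_0^3 3*x^5 dx = 729/2;  ∫_0^3 -7*x^4 dx = -1701/5;  ∫_0^3 -7*x^3 dx = -567/4;
  ∫_0^3 3*x^2 dx = 27.
Sum: 729/2 − 1701/5 − 567/4 + 27 = -1809/20.
So RHS = -∫_0^3 v(x) φ(x) dx = 1809/20.
LHS − RHS = 81/4 ≠ 0, so the identity fails.
(For a valid weak derivative the identity must hold for EVERY test function, in particular this one. The failure shows v is NOT the weak derivative of u.)
Correct weak derivative would be u'(x) = -3*x**2 - 2*x - 2.


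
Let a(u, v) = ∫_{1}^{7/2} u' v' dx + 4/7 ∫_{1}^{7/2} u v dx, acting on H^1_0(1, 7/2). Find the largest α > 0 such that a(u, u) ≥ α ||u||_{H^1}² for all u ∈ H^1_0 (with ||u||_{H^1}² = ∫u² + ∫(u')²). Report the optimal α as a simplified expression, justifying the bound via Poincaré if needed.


α = 4*(25 + 7*π^2)/(7*(25 + 4*π^2))

Coercivity of a(·,·) on H^1_0(1, 7/2) means a(u, u) ≥ α ||u||_{H^1}² for every u ∈ H^1_0.
The interval has length L = 5/2, and Poincaré/coercivity depend only on L. Here a(u, u) = ∫(u')² + (4/7)·∫u².
Here 0 < c = 4/7 < 1. The condition a(u,u) ≥ α||u||_{H^1}² reads (1−α)∫(u')² ≥ (α−c)∫u². Any admissible α is ≤ 1 (rapidly oscillating u have ∫u²/∫(u')² → 0), and α = 1 would force 0 ≥ (1−c)∫u², impossible since c < 1; so 1−α > 0. By the sharp Poincaré inequality on H^1_0 of an interval of length L, ∫(u')² ≥ (π/L)²∫u² with equality for the first sine mode sin(π(x−x₀)/L) (x₀ the left endpoint), so the inequality holds for all u iff (1−α)(π/L)² ≥ α − c, i.e. α ≤ ((π/L)² + c)/((π/L)² + 1) = (1 + c(L/π)²)/(1 + (L/π)²). With (π/L)² = 4*π^2/25 and c = 4/7, the largest admissible constant is α = ((π/L)² + c)/((π/L)² + 1).
Simplifying, α = 4*(25 + 7*π^2)/(7*(25 + 4*π^2)).


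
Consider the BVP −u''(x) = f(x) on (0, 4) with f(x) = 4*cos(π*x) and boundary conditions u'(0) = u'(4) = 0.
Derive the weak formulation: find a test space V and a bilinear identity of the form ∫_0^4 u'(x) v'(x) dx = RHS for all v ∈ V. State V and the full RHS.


V = H^1(0, 4) (no boundary constraint on v; u is determined up to an additive constant); weak form: ∫_0^4 u'v' dx = ∫_0^4 (4*cos(π*x)) v dx for all v ∈ V.

Multiply both sides by a test function v and integrate from 0 to 4:
  ∫_0^4 −u''(x) v(x) dx = ∫_0^4 f(x) v(x) dx.
Integrate the LHS by parts once:
  ∫_0^4 −u'' v dx = −[u'(x) v(x)]_0^4 + ∫_0^4 u'(x) v'(x) dx.
Thus ∫_0^4 u'(x) v'(x) dx = ∫_0^4 f(x) v(x) dx + [u'(x) v(x)]_0^4.
Choose V so that boundary terms are either known or forced to vanish.
u has homogeneous Neumann: u'(0) = u'(4) = 0. So [u' v]_0^4 = 0·v(4) − 0·v(0) = 0 for any v; take V = H^1(0, 4).
Weak formulation: find u (satisfying any essential BC) such that ∫_0^4 u'(x) v'(x) dx = ∫_0^4 f v dx for all v ∈ V (homogeneous Neumann, so boundary terms vanish).
Substituting f(x) = 4*cos(π*x), the right-hand side is ∫_0^4 (4*cos(π*x)) v dx.
Compatibility check (pure Neumann): taking v ≡ 1 ∈ V gives 0 = ∫_0^4 f dx + (0) − (0), i.e. ∫_0^4 f dx must equal u'(0) − u'(4) = 0. Indeed ∫_0^4 (4*cos(π*x)) dx = 0, so the data are compatible. The solution is then unique only up to an additive constant (fix it e.g. by requiring ∫_0^4 u dx = 0).


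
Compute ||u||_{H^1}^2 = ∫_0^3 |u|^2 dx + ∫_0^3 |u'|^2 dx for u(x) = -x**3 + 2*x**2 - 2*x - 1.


||u||_{H^1}^2 = 18069/70

The H^1 norm (squared) on an interval (0, L) is
  ||u||_{H^1}^2 = ∫_0^L u(x)^2 dx + ∫_0^L u'(x)^2 dx.
Compute u'(x) = -3*x**2 + 4*x - 2.
Then u(x)^2 = x**6 - 4*x**5 + 8*x**4 - 6*x**3 + 4*x + 1 and u'(x)^2 = 9*x**4 - 24*x**3 + 28*x**2 - 16*x + 4.
Integrate each monomial from 0 to 3 using ∫_0^3 c·x^n dx = c·3^(n+1)/(n+1):
  ∫_0^3 u(x)^2 dx = ∫_0^3 (x^6 - 4*x^5 + 8*x^4 - 6*x^3 + 4*x + 1) dx. Term by term:
    ∫_0^3 x^6 dx = 2187/7;  ∫_0^3 -4*x^5 dx = -486;  ∫_0^3 8*x^4 dx = 1944/5;
    ∫_0^3 -6*x^3 dx = -243/2;  ∫_0^3 4*x dx = 18;  ∫_0^3 1 dx = 3.
  Sum: 2187/7 − 486 + 1944/5 − 243/2 + 18 + 3 = 8031/70.
  ∫_0^3 u'(x)^2 dx = ∫_0^3 (9*x^4 - 24*x^3 + 28*x^2 - 16*x + 4) dx. Term by term:
    ∫_0^3 9*x^4 dx = 2187/5;  ∫_0^3 -24*x^3 dx = -486;  ∫_0^3 28*x^2 dx = 252;
    ∫_0^3 -16*x dx = -72;  ∫_0^3 4 dx = 12.
  Sum: 2187/5 − 486 + 252 − 72 + 12 = 717/5.
Adding: ||u||_{H^1}^2 = 8031/70 + 717/5 = 18069/70.


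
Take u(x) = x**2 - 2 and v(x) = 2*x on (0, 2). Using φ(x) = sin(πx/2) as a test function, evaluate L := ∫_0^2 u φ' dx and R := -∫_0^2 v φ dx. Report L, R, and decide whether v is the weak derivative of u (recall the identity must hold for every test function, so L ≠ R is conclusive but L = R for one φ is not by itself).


LHS = -8/π, RHS = -8/π. Yes, v = u' weakly.

u(x) = x**2 - 2, classical derivative u'(x) = 2*x.
φ(x) = sin(πx/2), so φ'(x) = π*cos(π*x/2)/2.
Note φ(0) = φ(2) = 0, so the boundary term u·φ vanishes.
LHS = ∫_0^2 u(x) φ'(x) dx = ∫_0^2 (π*x^2*cos(π*x/2)/2 - π*cos(π*x/2)) dx. Term by term:
  ∫_0^2 -π*cos(π*x/2) dx = 0;  ∫_0^2 π*x^2*cos(π*x/2)/2 dx = -8/π.
Sum: 0 − 8/π = -8/π.
So LHS = -8/π.
∫_0^2 v(x) φ(x) dx = ∫_0^2 (2*x*sin(π*x/2)) dx. Term by term:
  ∫_0^2 2*x*sin(π*x/2) dx = 8/π.
So RHS = -∫_0^2 v(x) φ(x) dx = -8/π.
LHS = RHS, so the identity holds for this test φ.
Moreover u is smooth here and v(x) = u'(x) = 2*x pointwise, so the identity holds for every test function. Hence v is the weak derivative of u.


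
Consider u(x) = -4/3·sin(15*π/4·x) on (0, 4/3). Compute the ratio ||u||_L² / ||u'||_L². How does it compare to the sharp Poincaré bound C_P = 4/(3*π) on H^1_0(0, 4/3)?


||u||_L² / ||u'||_L² = 4/(15*π) < C_P = 4/(3*π).

u(x) = -4/3·sin(15*π/4·x), so u'(x) = -5*π*cos(15*π*x/4).
Writing u(x) = A·sin(kπx/L) with A = -4/3 and k = 5, use ∫_0^L sin²(kπx/L) dx = L/2 and ∫_0^L cos²(kπx/L) dx = L/2.
u² = 16/9·sin²(15*π/4·x) and (u')² = 25*π^2·cos²(15*π/4·x), and each of sin², cos² integrates to L/2 = 2/3 over (0, 4/3).
∫_0^4/3 u² dx = 32/27, so ||u||_L² = 4*sqrt(6)/9.
∫_0^4/3 (u')² dx = 50*π^2/3, so ||u'||_L² = 5*sqrt(6)*π/3.
Ratio ||u||_L² / ||u'||_L² = 4/(15*π).
Sharp Poincaré constant on H^1_0(0, 4/3) is C_P = L/π = 4/(3*π), achieved by sin(3*π/4·x).
This is the k = 5 harmonic; the ratio L/(kπ) is strictly less than C_P = L/π, consistent with the sharp inequality ||u||_L² ≤ C_P ||u'||_L².


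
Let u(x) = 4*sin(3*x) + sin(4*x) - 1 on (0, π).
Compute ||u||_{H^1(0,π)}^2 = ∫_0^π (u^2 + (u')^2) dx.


||u||_{H^1(0,π)}^2 = -16/3 + 179*π/2

u'(x) = 12*cos(3*x) + 4*cos(4*x).
Expand u² and (u')² and integrate term by term on (0, π), using: for integers n ≥ 1, ∫_0^π sin²(nx) dx = ∫_0^π cos²(nx) dx = π/2; for n ≠ n', ∫_0^π sin(nx)sin(n'x) dx = ∫_0^π cos(nx)cos(n'x) dx = 0; and by product-to-sum, ∫_0^π sin(nx)cos(n'x) dx = ½∫_0^π [sin((n+n')x) + sin((n−n')x)] dx, which is 0 when n+n' is even and 2n/(n²−n'²) when n+n' is odd (it need not vanish on (0, π)). For the constant mode: ∫_0^π 1 dx = π, ∫_0^π cos(nx) dx = 0, ∫_0^π sin(nx) dx = (1−(−1)^n)/n.
  u² squared terms: (-1)²·∫1 dx = 1·π = π;  (4)²·∫sin(3x)² dx = 16·π/2 = 8*π;  (1)²·∫sin(4x)² dx = 1·π/2 = π/2.
  u² cross terms: 2·(-1)·(4)·∫1·sin(3x) dx = -8·(2/3) = -16/3;  2·(-1)·(1)·∫1·sin(4x) dx = -2·(0) = 0;  2·(4)·(1)·∫sin(3x)·sin(4x) dx = 8·(0) = 0.
  So ∫_0^π u² dx = π + 8*π + π/2 − 16/3 + 0 + 0 = -16/3 + 19*π/2.
  (u')² squared terms: (4)²·∫cos(4x)² dx = 16·π/2 = 8*π;  (12)²·∫cos(3x)² dx = 144·π/2 = 72*π.
  (u')² cross terms: 2·(4)·(12)·∫cos(4x)·cos(3x) dx = 96·(0) = 0.
  So ∫_0^π (u')² dx = 8*π + 72*π + 0 = 80*π.
||u||_{H^1}^2 = (-16/3 + 19*π/2) + (80*π) = -16/3 + 179*π/2.


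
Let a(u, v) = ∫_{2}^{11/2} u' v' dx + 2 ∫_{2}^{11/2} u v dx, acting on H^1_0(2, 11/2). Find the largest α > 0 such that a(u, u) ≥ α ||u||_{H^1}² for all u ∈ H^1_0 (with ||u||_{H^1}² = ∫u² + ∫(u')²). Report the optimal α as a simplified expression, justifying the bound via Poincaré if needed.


α = 1

Coercivity of a(·,·) on H^1_0(2, 11/2) means a(u, u) ≥ α ||u||_{H^1}² for every u ∈ H^1_0.
The interval has length L = 7/2, and Poincaré/coercivity depend only on L. Here a(u, u) = ∫(u')² + (2)·∫u².
Here c = 2 ≥ 1, so a(u,u) = ∫(u')² + c∫u² ≥ ∫(u')² + ∫u² = ||u||_{H^1}², i.e. α = 1 works. No larger α is possible: a(u,u) ≥ α||u||_{H^1}² means (1−α)∫(u')² ≥ (α−c)∫u², and for the modes u_n = sin(nπ(x−x₀)/L) (x₀ the left endpoint) one has ∫u_n²/∫(u_n')² = (L/(nπ))² → 0, so a(u_n,u_n)/||u_n||_{H^1}² → 1. Hence the optimal constant is α = 1.
Therefore α = 1.


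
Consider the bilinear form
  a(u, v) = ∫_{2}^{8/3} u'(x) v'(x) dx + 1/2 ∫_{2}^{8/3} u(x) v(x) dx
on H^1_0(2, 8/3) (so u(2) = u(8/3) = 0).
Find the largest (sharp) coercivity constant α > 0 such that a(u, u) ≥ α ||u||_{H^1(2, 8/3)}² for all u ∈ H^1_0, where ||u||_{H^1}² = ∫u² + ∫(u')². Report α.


α = (2 + 9*π^2)/(4 + 9*π^2)

Coercivity of a(·,·) on H^1_0(2, 8/3) means a(u, u) ≥ α ||u||_{H^1}² for every u ∈ H^1_0.
The interval has length L = 2/3, and Poincaré/coercivity depend only on L. Here a(u, u) = ∫(u')² + (1/2)·∫u².
Here 0 < c = 1/2 < 1. The condition a(u,u) ≥ α||u||_{H^1}² reads (1−α)∫(u')² ≥ (α−c)∫u². Any admissible α is ≤ 1 (rapidly oscillating u have ∫u²/∫(u')² → 0), and α = 1 would force 0 ≥ (1−c)∫u², impossible since c < 1; so 1−α > 0. By the sharp Poincaré inequality on H^1_0 of an interval of length L, ∫(u')² ≥ (π/L)²∫u² with equality for the first sine mode sin(π(x−x₀)/L) (x₀ the left endpoint), so the inequality holds for all u iff (1−α)(π/L)² ≥ α − c, i.e. α ≤ ((π/L)² + c)/((π/L)² + 1) = (1 + c(L/π)²)/(1 + (L/π)²). With (π/L)² = 9*π^2/4 and c = 1/2, the largest admissible constant is α = ((π/L)² + c)/((π/L)² + 1).
Simplifying, α = (2 + 9*π^2)/(4 + 9*π^2).


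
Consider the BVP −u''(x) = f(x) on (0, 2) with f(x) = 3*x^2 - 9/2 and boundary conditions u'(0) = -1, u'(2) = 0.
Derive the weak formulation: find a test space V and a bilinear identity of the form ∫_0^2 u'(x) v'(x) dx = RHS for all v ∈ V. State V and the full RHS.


V = H^1(0, 2) (v unrestricted at boundary; u is determined up to an additive constant); weak form: ∫_0^2 u'v' dx = ∫_0^2 (3*x^2 - 9/2) v dx + v(0) for all v ∈ V.

Multiply both sides by a test function v and integrate from 0 to 2:
  ∫_0^2 −u''(x) v(x) dx = ∫_0^2 f(x) v(x) dx.
Integrate the LHS by parts once:
  ∫_0^2 −u'' v dx = −[u'(x) v(x)]_0^2 + ∫_0^2 u'(x) v'(x) dx.
Thus ∫_0^2 u'(x) v'(x) dx = ∫_0^2 f(x) v(x) dx + [u'(x) v(x)]_0^2.
Choose V so that boundary terms are either known or forced to vanish.
u has inhomogeneous Neumann u'(0) = -1, u'(2) = 0. [u' v]_0^2 = (0)·v(2) − (-1)·v(0) = v(0). Take V = H^1(0, 2); boundary term becomes part of RHS.
Weak formulation: find u (satisfying any essential BC) such that ∫_0^2 u'(x) v'(x) dx = ∫_0^2 f v dx + v(0) for all v ∈ V (Neumann data are natural BCs: they enter the RHS as boundary terms).
Substituting f(x) = 3*x^2 - 9/2, the right-hand side is ∫_0^2 (3*x^2 - 9/2) v dx + v(0).
Compatibility check (pure Neumann): taking v ≡ 1 ∈ V gives 0 = ∫_0^2 f dx + (0) − (-1), i.e. ∫_0^2 f dx must equal u'(0) − u'(2) = -1. Indeed ∫_0^2 (3*x^2 - 9/2) dx = -1, so the data are compatible. The solution is then unique only up to an additive constant (fix it e.g. by requiring ∫_0^2 u dx = 0).


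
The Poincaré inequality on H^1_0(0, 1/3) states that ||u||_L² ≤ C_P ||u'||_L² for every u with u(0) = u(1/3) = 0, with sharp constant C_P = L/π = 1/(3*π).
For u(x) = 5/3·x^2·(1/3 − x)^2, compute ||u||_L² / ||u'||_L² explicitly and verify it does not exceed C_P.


||u||_L² / ||u'||_L² = sqrt(3)/18 < C_P = 1/(3*π).

u(x) = 5/3·x^2·(1/3 − x)^2, so u'(x) = 10*x*(3*x - 1)*(6*x - 1)/27.
u(x) = 5/3·x^2·(1/3 − x)^2 vanishes at x = 0 and x = 1/3, so u ∈ H^1_0(0, 1/3). Differentiate via the product rule and integrate the resulting polynomials term by term.
  ∫_0^1/3 u² dx = ∫_0^1/3 (25*x^8/9 - 100*x^7/27 + 50*x^6/27 - 100*x^5/243 + 25*x^4/729) dx. Term by term:
    ∫_0^1/3 25*x^8/9 dx = 25/1594323;  ∫_0^1/3 -100*x^7/27 dx = -25/354294;  ∫_0^1/3 50*x^6/27 dx = 50/413343;
    ∫_0^1/3 -100*x^5/243 dx = -50/531441;  ∫_0^1/3 25*x^4/729 dx = 5/177147.
  Sum: 25/1594323 − 25/354294 + 50/413343 − 50/531441 + 5/177147 = 5/22320522.
  ∫_0^1/3 (u')² dx = ∫_0^1/3 (400*x^6/9 - 400*x^5/9 + 1300*x^4/81 - 200*x^3/81 + 100*x^2/729) dx. Term by term:
    ∫_0^1/3 400*x^6/9 dx = 400/137781;  ∫_0^1/3 -400*x^5/9 dx = -200/19683;  ∫_0^1/3 1300*x^4/81 dx = 260/19683;
    ∫_0^1/3 -200*x^3/81 dx = -50/6561;  ∫_0^1/3 100*x^2/729 dx = 100/59049.
  Sum: 400/137781 − 200/19683 + 260/19683 − 50/6561 + 100/59049 = 10/413343.
∫_0^1/3 u² dx = 5/22320522, so ||u||_L² = sqrt(210)/30618.
∫_0^1/3 (u')² dx = 10/413343, so ||u'||_L² = sqrt(70)/1701.
Ratio ||u||_L² / ||u'||_L² = sqrt(3)/18.
Sharp Poincaré constant on H^1_0(0, 1/3) is C_P = L/π = 1/(3*π), achieved by sin(3*π·x).
A polynomial bump cannot attain the sharp Poincaré constant (only the first sine eigenfunction does), so the ratio is strictly less than C_P, consistent with ||u||_L² ≤ C_P ||u'||_L².


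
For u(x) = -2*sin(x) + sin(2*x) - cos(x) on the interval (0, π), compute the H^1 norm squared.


||u||_{H^1(0,π)}^2 = -16/3 + 15*π/2

u'(x) = sin(x) - 2*cos(x) + 2*cos(2*x).
Expand u² and (u')² and integrate term by term on (0, π), using: for integers n ≥ 1, ∫_0^π sin²(nx) dx = ∫_0^π cos²(nx) dx = π/2; for n ≠ n', ∫_0^π sin(nx)sin(n'x) dx = ∫_0^π cos(nx)cos(n'x) dx = 0; and by product-to-sum, ∫_0^π sin(nx)cos(n'x) dx = ½∫_0^π [sin((n+n')x) + sin((n−n')x)] dx, which is 0 when n+n' is even and 2n/(n²−n'²) when n+n' is odd (it need not vanish on (0, π)).
  u² squared terms: (-1)²·∫cos(x)² dx = 1·π/2 = π/2;  (-2)²·∫sin(x)² dx = 4·π/2 = 2*π;  (1)²·∫sin(2x)² dx = 1·π/2 = π/2.
  u² cross terms: 2·(-1)·(-2)·∫cos(x)·sin(x) dx = 4·(0) = 0;  2·(-1)·(1)·∫cos(x)·sin(2x) dx = -2·(4/3) = -8/3;  2·(-2)·(1)·∫sin(x)·sin(2x) dx = -4·(0) = 0.
  So ∫_0^π u² dx = π/2 + 2*π + π/2 + 0 − 8/3 + 0 = -8/3 + 3*π.
  (u')² squared terms: (-2)²·∫cos(x)² dx = 4·π/2 = 2*π;  (2)²·∫cos(2x)² dx = 4·π/2 = 2*π;  (1)²·∫sin(x)² dx = 1·π/2 = π/2.
  (u')² cross terms: 2·(-2)·(2)·∫cos(x)·cos(2x) dx = -8·(0) = 0;  2·(-2)·(1)·∫cos(x)·sin(x) dx = -4·(0) = 0;  2·(2)·(1)·∫cos(2x)·sin(x) dx = 4·(-2/3) = -8/3.
  So ∫_0^π (u')² dx = 2*π + 2*π + π/2 + 0 + 0 − 8/3 = -8/3 + 9*π/2.
||u||_{H^1}^2 = (-8/3 + 3*π) + (-8/3 + 9*π/2) = -16/3 + 15*π/2.


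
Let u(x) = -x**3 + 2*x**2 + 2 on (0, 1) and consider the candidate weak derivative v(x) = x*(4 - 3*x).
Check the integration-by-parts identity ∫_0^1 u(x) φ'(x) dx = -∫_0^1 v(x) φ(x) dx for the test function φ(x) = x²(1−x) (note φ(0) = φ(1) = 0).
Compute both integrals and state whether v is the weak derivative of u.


LHS = -1/10, RHS = -1/10. Yes, v = u' weakly.

u(x) = -x**3 + 2*x**2 + 2, classical derivative u'(x) = -3*x**2 + 4*x.
φ(x) = x²(1−x), so φ'(x) = x*(2 - 3*x).
Note φ(0) = φ(1) = 0, so the boundary term u·φ vanishes.
LHS = ∫_0^1 u(x) φ'(x) dx = ∫_0^1 (3*x^5 - 8*x^4 + 4*x^3 - 6*x^2 + 4*x) dx. Term by term:
  ∫_0^1 3*x^5 dx = 1/2;  ∫_0^1 -8*x^4 dx = -8/5;  ∫_0^1 4*x^3 dx = 1;
  ∫_0^1 -6*x^2 dx = -2;  ∫_0^1 4*x dx = 2.
Sum: 1/2 − 8/5 + 1 − 2 + 2 = -1/10.
So LHS = -1/10.
∫_0^1 v(x) φ(x) dx = ∫_0^1 (3*x^5 - 7*x^4 + 4*x^3) dx. Term by term:
  ∫_0^1 3*x^5 dx = 1/2;  ∫_0^1 -7*x^4 dx = -7/5;  ∫_0^1 4*x^3 dx = 1.
Sum: 1/2 − 7/5 + 1 = 1/10.
So RHS = -∫_0^1 v(x) φ(x) dx = -1/10.
LHS = RHS, so the identity holds for this test φ.
Moreover u is smooth here and v(x) = u'(x) = -3*x**2 + 4*x pointwise, so the identity holds for every test function. Hence v is the weak derivative of u.


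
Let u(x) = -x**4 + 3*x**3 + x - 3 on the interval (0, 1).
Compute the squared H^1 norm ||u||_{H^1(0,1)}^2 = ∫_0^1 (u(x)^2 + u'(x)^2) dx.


||u||_{H^1}^2 = 20201/1260

The H^1 norm (squared) on an interval (0, L) is
  ||u||_{H^1}^2 = ∫_0^L u(x)^2 dx + ∫_0^L u'(x)^2 dx.
Compute u'(x) = -4*x**3 + 9*x**2 + 1.
Then u(x)^2 = x**8 - 6*x**7 + 9*x**6 - 2*x**5 + 12*x**4 - 18*x**3 + x**2 - 6*x + 9 and u'(x)^2 = 16*x**6 - 72*x**5 + 81*x**4 - 8*x**3 + 18*x**2 + 1.
Integrate each monomial from 0 to 1 using ∫_0^1 c·x^n dx = c·1^(n+1)/(n+1):
  ∫_0^1 u(x)^2 dx = ∫_0^1 (x^8 - 6*x^7 + 9*x^6 - 2*x^5 + 12*x^4 - 18*x^3 + x^2 - 6*x + 9) dx. Term by term:
    ∫_0^1 x^8 dx = 1/9;  ∫_0^1 -6*x^7 dx = -3/4;  ∫_0^1 9*x^6 dx = 9/7;
    ∫_0^1 -2*x^5 dx = -1/3;  ∫_0^1 12*x^4 dx = 12/5;  ∫_0^1 -18*x^3 dx = -9/2;
    ∫_0^1 x^2 dx = 1/3;  ∫_0^1 -6*x dx = -3;  ∫_0^1 9 dx = 9.
  Sum: 1/9 − 3/4 + 9/7 − 1/3 + 12/5 − 9/2 + 1/3 − 3 + 9 = 5729/1260.
  ∫_0^1 u'(x)^2 dx = ∫_0^1 (16*x^6 - 72*x^5 + 81*x^4 - 8*x^3 + 18*x^2 + 1) dx. Term by term:
    ∫_0^1 16*x^6 dx = 16/7;  ∫_0^1 -72*x^5 dx = -12;  ∫_0^1 81*x^4 dx = 81/5;
    ∫_0^1 -8*x^3 dx = -2;  ∫_0^1 18*x^2 dx = 6;  ∫_0^1 1 dx = 1.
  Sum: 16/7 − 12 + 81/5 − 2 + 6 + 1 = 402/35.
Adding: ||u||_{H^1}^2 = 5729/1260 + 402/35 = 20201/1260.


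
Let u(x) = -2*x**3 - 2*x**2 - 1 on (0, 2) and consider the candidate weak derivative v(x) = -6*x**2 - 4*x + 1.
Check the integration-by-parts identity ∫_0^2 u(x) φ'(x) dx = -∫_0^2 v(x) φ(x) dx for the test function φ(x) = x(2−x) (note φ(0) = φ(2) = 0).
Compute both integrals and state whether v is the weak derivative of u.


LHS = 224/15, RHS = 68/5. No, v is not the weak derivative of u.

u(x) = -2*x**3 - 2*x**2 - 1, classical derivative u'(x) = -6*x**2 - 4*x.
φ(x) = x(2−x), so φ'(x) = 2 - 2*x.
Note φ(0) = φ(2) = 0, so the boundary term u·φ vanishes.
LHS = ∫_0^2 u(x) φ'(x) dx = ∫_0^2 (4*x^4 - 4*x^2 + 2*x - 2) dx. Term by term:
  ∫_0^2 4*x^4 dx = 128/5;  ∫_0^2 -4*x^2 dx = -32/3;  ∫_0^2 2*x dx = 4;
  ∫_0^2 -2 dx = -4.
Sum: 128/5 − 32/3 + 4 − 4 = 224/15.
So LHS = 224/15.
∫_0^2 v(x) φ(x) dx = ∫_0^2 (6*x^4 - 8*x^3 - 9*x^2 + 2*x) dx. Term by term:
  ∫_0^2 6*x^4 dx = 192/5;  ∫_0^2 -8*x^3 dx = -32;  ∫_0^2 -9*x^2 dx = -24;
  ∫_0^2 2*x dx = 4.
Sum: 192/5 − 32 − 24 + 4 = -68/5.
So RHS = -∫_0^2 v(x) φ(x) dx = 68/5.
LHS − RHS = 4/3 ≠ 0, so the identity fails.
(For a valid weak derivative the identity must hold for EVERY test function, in particular this one. The failure shows v is NOT the weak derivative of u.)
Correct weak derivative would be u'(x) = -6*x**2 - 4*x.


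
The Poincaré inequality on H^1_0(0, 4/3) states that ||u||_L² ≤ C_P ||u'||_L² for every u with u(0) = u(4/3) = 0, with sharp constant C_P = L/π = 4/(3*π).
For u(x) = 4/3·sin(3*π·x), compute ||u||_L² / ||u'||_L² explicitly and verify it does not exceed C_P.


||u||_L² / ||u'||_L² = 1/(3*π) < C_P = 4/(3*π).

u(x) = 4/3·sin(3*π·x), so u'(x) = 4*π*cos(3*π*x).
Writing u(x) = A·sin(kπx/L) with A = 4/3 and k = 4, use ∫_0^L sin²(kπx/L) dx = L/2 and ∫_0^L cos²(kπx/L) dx = L/2.
u² = 16/9·sin²(3*π·x) and (u')² = 16*π^2·cos²(3*π·x), and each of sin², cos² integrates to L/2 = 2/3 over (0, 4/3).
∫_0^4/3 u² dx = 32/27, so ||u||_L² = 4*sqrt(6)/9.
∫_0^4/3 (u')² dx = 32*π^2/3, so ||u'||_L² = 4*sqrt(6)*π/3.
Ratio ||u||_L² / ||u'||_L² = 1/(3*π).
Sharp Poincaré constant on H^1_0(0, 4/3) is C_P = L/π = 4/(3*π), achieved by sin(3*π/4·x).
This is the k = 4 harmonic; the ratio L/(kπ) is strictly less than C_P = L/π, consistent with the sharp inequality ||u||_L² ≤ C_P ||u'||_L².


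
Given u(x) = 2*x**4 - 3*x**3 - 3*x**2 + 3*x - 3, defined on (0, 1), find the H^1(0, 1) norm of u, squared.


||u||_{H^1}^2 = 9109/630

The H^1 norm (squared) on an interval (0, L) is
  ||u||_{H^1}^2 = ∫_0^L u(x)^2 dx + ∫_0^L u'(x)^2 dx.
Compute u'(x) = 8*x**3 - 9*x**2 - 6*x + 3.
Then u(x)^2 = 4*x**8 - 12*x**7 - 3*x**6 + 30*x**5 - 21*x**4 + 27*x**2 - 18*x + 9 and u'(x)^2 = 64*x**6 - 144*x**5 - 15*x**4 + 156*x**3 - 18*x**2 - 36*x + 9.
Integrate each monomial from 0 to 1 using ∫_0^1 c·x^n dx = c·1^(n+1)/(n+1):
  ∫_0^1 u(x)^2 dx = ∫_0^1 (4*x^8 - 12*x^7 - 3*x^6 + 30*x^5 - 21*x^4 + 27*x^2 - 18*x + 9) dx. Term by term:
    ∫_0^1 4*x^8 dx = 4/9;  ∫_0^1 -12*x^7 dx = -3/2;  ∫_0^1 -3*x^6 dx = -3/7;
    ∫_0^1 30*x^5 dx = 5;  ∫_0^1 -21*x^4 dx = -21/5;  ∫_0^1 27*x^2 dx = 9;
    ∫_0^1 -18*x dx = -9;  ∫_0^1 9 dx = 9.
  Sum: 4/9 − 3/2 − 3/7 + 5 − 21/5 + 9 − 9 + 9 = 5239/630.
  ∫_0^1 u'(x)^2 dx = ∫_0^1 (64*x^6 - 144*x^5 - 15*x^4 + 156*x^3 - 18*x^2 - 36*x + 9) dx. Term by term:
    ∫_0^1 64*x^6 dx = 64/7;  ∫_0^1 -144*x^5 dx = -24;  ∫_0^1 -15*x^4 dx = -3;
    ∫_0^1 156*x^3 dx = 39;  ∫_0^1 -18*x^2 dx = -6;  ∫_0^1 -36*x dx = -18;
    ∫_0^1 9 dx = 9.
  Sum: 64/7 − 24 − 3 + 39 − 6 − 18 + 9 = 43/7.
Adding: ||u||_{H^1}^2 = 5239/630 + 43/7 = 9109/630.


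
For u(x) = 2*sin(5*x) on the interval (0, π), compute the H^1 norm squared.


||u||_{H^1(0,π)}^2 = 52*π

u'(x) = 10*cos(5*x).
Expand u² and (u')² and integrate term by term on (0, π), using: for integers n ≥ 1, ∫_0^π sin²(nx) dx = ∫_0^π cos²(nx) dx = π/2; for n ≠ n', ∫_0^π sin(nx)sin(n'x) dx = ∫_0^π cos(nx)cos(n'x) dx = 0; and by product-to-sum, ∫_0^π sin(nx)cos(n'x) dx = ½∫_0^π [sin((n+n')x) + sin((n−n')x)] dx, which is 0 when n+n' is even and 2n/(n²−n'²) when n+n' is odd (it need not vanish on (0, π)).
  u² squared terms: (2)²·∫sin(5x)² dx = 4·π/2 = 2*π.
  So ∫_0^π u² dx = 2*π.
  (u')² squared terms: (10)²·∫cos(5x)² dx = 100·π/2 = 50*π.
  So ∫_0^π (u')² dx = 50*π.
||u||_{H^1}^2 = (2*π) + (50*π) = 52*π.


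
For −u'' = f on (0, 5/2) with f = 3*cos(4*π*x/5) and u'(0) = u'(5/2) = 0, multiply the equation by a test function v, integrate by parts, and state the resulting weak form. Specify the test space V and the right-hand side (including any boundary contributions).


V = H^1(0, 5/2) (no boundary constraint on v; u is determined up to an additive constant); weak form: ∫_0^5/2 u'v' dx = ∫_0^5/2 (3*cos(4*π*x/5)) v dx for all v ∈ V.

Multiply both sides by a test function v and integrate from 0 to 5/2:
  ∫_0^5/2 −u''(x) v(x) dx = ∫_0^5/2 f(x) v(x) dx.
Integrate the LHS by parts once:
  ∫_0^5/2 −u'' v dx = −[u'(x) v(x)]_0^5/2 + ∫_0^5/2 u'(x) v'(x) dx.
Thus ∫_0^5/2 u'(x) v'(x) dx = ∫_0^5/2 f(x) v(x) dx + [u'(x) v(x)]_0^5/2.
Choose V so that boundary terms are either known or forced to vanish.
u has homogeneous Neumann: u'(0) = u'(5/2) = 0. So [u' v]_0^5/2 = 0·v(5/2) − 0·v(0) = 0 for any v; take V = H^1(0, 5/2).
Weak formulation: find u (satisfying any essential BC) such that ∫_0^5/2 u'(x) v'(x) dx = ∫_0^5/2 f v dx for all v ∈ V (homogeneous Neumann, so boundary terms vanish).
Substituting f(x) = 3*cos(4*π*x/5), the right-hand side is ∫_0^5/2 (3*cos(4*π*x/5)) v dx.
Compatibility check (pure Neumann): taking v ≡ 1 ∈ V gives 0 = ∫_0^5/2 f dx + (0) − (0), i.e. ∫_0^5/2 f dx must equal u'(0) − u'(5/2) = 0. Indeed ∫_0^5/2 (3*cos(4*π*x/5)) dx = 0, so the data are compatible. The solution is then unique only up to an additive constant (fix it e.g. by requiring ∫_0^5/2 u dx = 0).


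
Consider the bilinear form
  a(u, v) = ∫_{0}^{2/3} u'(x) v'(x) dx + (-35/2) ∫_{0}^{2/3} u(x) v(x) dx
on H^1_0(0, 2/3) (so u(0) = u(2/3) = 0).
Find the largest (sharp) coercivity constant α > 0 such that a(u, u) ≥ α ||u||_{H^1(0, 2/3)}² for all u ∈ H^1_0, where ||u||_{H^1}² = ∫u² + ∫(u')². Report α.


α = (-70 + 9*π^2)/(4 + 9*π^2)

Coercivity of a(·,·) on H^1_0(0, 2/3) means a(u, u) ≥ α ||u||_{H^1}² for every u ∈ H^1_0.
The interval has length L = 2/3, and Poincaré/coercivity depend only on L. Here a(u, u) = ∫(u')² + (-35/2)·∫u².
Here c = -35/2 < 0 with |c| < (π/L)² = 9*π^2/4, so coercivity still holds. The condition a(u,u) ≥ α||u||_{H^1}² reads (1−α)∫(u')² ≥ (α−c)∫u². Any admissible α is ≤ 1 (rapidly oscillating u have ∫u²/∫(u')² → 0), and α = 1 would force 0 ≥ (1−c)∫u², impossible since c < 1; so 1−α > 0. By the sharp Poincaré inequality on H^1_0 of an interval of length L, ∫(u')² ≥ (π/L)²∫u² with equality for the first sine mode sin(π(x−x₀)/L) (x₀ the left endpoint), so the inequality holds for all u iff (1−α)(π/L)² ≥ α − c, i.e. α ≤ ((π/L)² + c)/((π/L)² + 1) = (1 + c(L/π)²)/(1 + (L/π)²). (Direct route, valid since c ≤ 0: Poincaré gives c∫u² ≥ c(L/π)²∫(u')², so a(u,u) ≥ (1 + c(L/π)²)∫(u')², while ||u||_{H^1}² ≤ (1 + (L/π)²)∫(u')²; dividing yields the same α.) With (π/L)² = 9*π^2/4 and c = -35/2, the largest admissible constant is α = ((π/L)² + c)/((π/L)² + 1).
Simplifying, α = (-70 + 9*π^2)/(4 + 9*π^2).


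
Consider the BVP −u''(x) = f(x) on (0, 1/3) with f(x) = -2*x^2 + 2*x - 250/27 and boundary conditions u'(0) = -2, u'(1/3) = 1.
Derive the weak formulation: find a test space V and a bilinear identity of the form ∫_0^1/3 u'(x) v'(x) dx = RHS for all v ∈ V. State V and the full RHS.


V = H^1(0, 1/3) (v unrestricted at boundary; u is determined up to an additive constant); weak form: ∫_0^1/3 u'v' dx = ∫_0^1/3 (-2*x^2 + 2*x - 250/27) v dx + v(1/3) + 2·v(0) for all v ∈ V.

Multiply both sides by a test function v and integrate from 0 to 1/3:
  ∫_0^1/3 −u''(x) v(x) dx = ∫_0^1/3 f(x) v(x) dx.
Integrate the LHS by parts once:
  ∫_0^1/3 −u'' v dx = −[u'(x) v(x)]_0^1/3 + ∫_0^1/3 u'(x) v'(x) dx.
Thus ∫_0^1/3 u'(x) v'(x) dx = ∫_0^1/3 f(x) v(x) dx + [u'(x) v(x)]_0^1/3.
Choose V so that boundary terms are either known or forced to vanish.
u has inhomogeneous Neumann u'(0) = -2, u'(1/3) = 1. [u' v]_0^1/3 = (1)·v(1/3) − (-2)·v(0) = v(1/3) + 2·v(0). Take V = H^1(0, 1/3); boundary term becomes part of RHS.
Weak formulation: find u (satisfying any essential BC) such that ∫_0^1/3 u'(x) v'(x) dx = ∫_0^1/3 f v dx + v(1/3) + 2·v(0) for all v ∈ V (Neumann data are natural BCs: they enter the RHS as boundary terms).
Substituting f(x) = -2*x^2 + 2*x - 250/27, the right-hand side is ∫_0^1/3 (-2*x^2 + 2*x - 250/27) v dx + v(1/3) + 2·v(0).
Compatibility check (pure Neumann): taking v ≡ 1 ∈ V gives 0 = ∫_0^1/3 f dx + (1) − (-2), i.e. ∫_0^1/3 f dx must equal u'(0) − u'(1/3) = -3. Indeed ∫_0^1/3 (-2*x^2 + 2*x - 250/27) dx = -3, so the data are compatible. The solution is then unique only up to an additive constant (fix it e.g. by requiring ∫_0^1/3 u dx = 0).


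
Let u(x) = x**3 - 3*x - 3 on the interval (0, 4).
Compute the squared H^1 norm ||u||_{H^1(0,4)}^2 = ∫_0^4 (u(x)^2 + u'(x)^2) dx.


||u||_{H^1}^2 = 90824/35

The H^1 norm (squared) on an interval (0, L) is
  ||u||_{H^1}^2 = ∫_0^L u(x)^2 dx + ∫_0^L u'(x)^2 dx.
Compute u'(x) = 3*x**2 - 3.
Then u(x)^2 = x**6 - 6*x**4 - 6*x**3 + 9*x**2 + 18*x + 9 and u'(x)^2 = 9*x**4 - 18*x**2 + 9.
Integrate each monomial from 0 to 4 using ∫_0^4 c·x^n dx = c·4^(n+1)/(n+1):
  ∫_0^4 u(x)^2 dx = ∫_0^4 (x^6 - 6*x^4 - 6*x^3 + 9*x^2 + 18*x + 9) dx. Term by term:
    ∫_0^4 x^6 dx = 16384/7;  ∫_0^4 -6*x^4 dx = -6144/5;  ∫_0^4 -6*x^3 dx = -384;
    ∫_0^4 9*x^2 dx = 192;  ∫_0^4 18*x dx = 144;  ∫_0^4 9 dx = 36.
  Sum: 16384/7 − 6144/5 − 384 + 192 + 144 + 36 = 38492/35.
  ∫_0^4 u'(x)^2 dx = ∫_0^4 (9*x^4 - 18*x^2 + 9) dx. Term by term:
    ∫_0^4 9*x^4 dx = 9216/5;  ∫_0^4 -18*x^2 dx = -384;  ∫_0^4 9 dx = 36.
  Sum: 9216/5 − 384 + 36 = 7476/5.
Adding: ||u||_{H^1}^2 = 38492/35 + 7476/5 = 90824/35.


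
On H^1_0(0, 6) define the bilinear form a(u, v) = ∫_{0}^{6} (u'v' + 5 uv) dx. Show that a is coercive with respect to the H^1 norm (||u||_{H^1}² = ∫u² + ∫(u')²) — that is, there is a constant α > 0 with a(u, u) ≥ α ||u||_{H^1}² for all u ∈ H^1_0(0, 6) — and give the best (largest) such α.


α = 1

Coercivity of a(·,·) on H^1_0(0, 6) means a(u, u) ≥ α ||u||_{H^1}² for every u ∈ H^1_0.
The interval has length L = 6, and Poincaré/coercivity depend only on L. Here a(u, u) = ∫(u')² + (5)·∫u².
Here c = 5 ≥ 1, so a(u,u) = ∫(u')² + c∫u² ≥ ∫(u')² + ∫u² = ||u||_{H^1}², i.e. α = 1 works. No larger α is possible: a(u,u) ≥ α||u||_{H^1}² means (1−α)∫(u')² ≥ (α−c)∫u², and for the modes u_n = sin(nπ(x−x₀)/L) (x₀ the left endpoint) one has ∫u_n²/∫(u_n')² = (L/(nπ))² → 0, so a(u_n,u_n)/||u_n||_{H^1}² → 1. Hence the optimal constant is α = 1.
Therefore α = 1.


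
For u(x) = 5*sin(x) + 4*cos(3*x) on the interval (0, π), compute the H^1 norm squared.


||u||_{H^1(0,π)}^2 = 105*π

u'(x) = -12*sin(3*x) + 5*cos(x).
Expand u² and (u')² and integrate term by term on (0, π), using: for integers n ≥ 1, ∫_0^π sin²(nx) dx = ∫_0^π cos²(nx) dx = π/2; for n ≠ n', ∫_0^π sin(nx)sin(n'x) dx = ∫_0^π cos(nx)cos(n'x) dx = 0; and by product-to-sum, ∫_0^π sin(nx)cos(n'x) dx = ½∫_0^π [sin((n+n')x) + sin((n−n')x)] dx, which is 0 when n+n' is even and 2n/(n²−n'²) when n+n' is odd (it need not vanish on (0, π)).
  u² squared terms: (4)²·∫cos(3x)² dx = 16·π/2 = 8*π;  (5)²·∫sin(x)² dx = 25·π/2 = 25*π/2.
  u² cross terms: 2·(4)·(5)·∫cos(3x)·sin(x) dx = 40·(0) = 0.
  So ∫_0^π u² dx = 8*π + 25*π/2 + 0 = 41*π/2.
  (u')² squared terms: (-12)²·∫sin(3x)² dx = 144·π/2 = 72*π;  (5)²·∫cos(x)² dx = 25·π/2 = 25*π/2.
  (u')² cross terms: 2·(-12)·(5)·∫sin(3x)·cos(x) dx = -120·(0) = 0.
  So ∫_0^π (u')² dx = 72*π + 25*π/2 + 0 = 169*π/2.
||u||_{H^1}^2 = (41*π/2) + (169*π/2) = 105*π.


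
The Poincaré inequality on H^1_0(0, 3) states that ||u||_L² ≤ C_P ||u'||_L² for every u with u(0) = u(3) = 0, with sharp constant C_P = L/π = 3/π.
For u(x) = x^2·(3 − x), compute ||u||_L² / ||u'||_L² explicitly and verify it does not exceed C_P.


||u||_L² / ||u'||_L² = 3*sqrt(14)/14 < C_P = 3/π.

u(x) = x^2·(3 − x), so u'(x) = 3*x*(2 - x).
u(x) = x^2·(3 − x) vanishes at x = 0 and x = 3, so u ∈ H^1_0(0, 3). Differentiate via the product rule and integrate the resulting polynomials term by term.
  ∫_0^3 u² dx = ∫_0^3 (x^6 - 6*x^5 + 9*x^4) dx. Term by term:
    ∫_0^3 x^6 dx = 2187/7;  ∫_0^3 -6*x^5 dx = -729;  ∫_0^3 9*x^4 dx = 2187/5.
  Sum: 2187/7 − 729 + 2187/5 = 729/35.
  ∫_0^3 (u')² dx = ∫_0^3 (9*x^4 - 36*x^3 + 36*x^2) dx. Term by term:
    ∫_0^3 9*x^4 dx = 2187/5;  ∫_0^3 -36*x^3 dx = -729;  ∫_0^3 36*x^2 dx = 324.
  Sum: 2187/5 − 729 + 324 = 162/5.
∫_0^3 u² dx = 729/35, so ||u||_L² = 27*sqrt(35)/35.
∫_0^3 (u')² dx = 162/5, so ||u'||_L² = 9*sqrt(10)/5.
Ratio ||u||_L² / ||u'||_L² = 3*sqrt(14)/14.
Sharp Poincaré constant on H^1_0(0, 3) is C_P = L/π = 3/π, achieved by sin(π/3·x).
A polynomial bump cannot attain the sharp Poincaré constant (only the first sine eigenfunction does), so the ratio is strictly less than C_P, consistent with ||u||_L² ≤ C_P ||u'||_L².


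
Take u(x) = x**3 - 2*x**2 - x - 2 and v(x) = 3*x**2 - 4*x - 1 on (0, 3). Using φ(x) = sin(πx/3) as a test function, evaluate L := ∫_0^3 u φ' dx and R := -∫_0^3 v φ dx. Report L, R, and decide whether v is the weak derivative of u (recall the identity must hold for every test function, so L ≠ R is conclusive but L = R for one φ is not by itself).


LHS = -39/π + 324/π^3, RHS = -39/π + 324/π^3. Yes, v = u' weakly.

u(x) = x**3 - 2*x**2 - x - 2, classical derivative u'(x) = 3*x**2 - 4*x - 1.
φ(x) = sin(πx/3), so φ'(x) = π*cos(π*x/3)/3.
Note φ(0) = φ(3) = 0, so the boundary term u·φ vanishes.
LHS = ∫_0^3 u(x) φ'(x) dx = ∫_0^3 (π*x^3*cos(π*x/3)/3 - 2*π*x^2*cos(π*x/3)/3 - π*x*cos(π*x/3)/3 - 2*π*cos(π*x/3)/3) dx. Term by term:
  ∫_0^3 -2*π*cos(π*x/3)/3 dx = 0;  ∫_0^3 -2*π*x^2*cos(π*x/3)/3 dx = 36/π;  ∫_0^3 -π*x*cos(π*x/3)/3 dx = 6/π;
  ∫_0^3 π*x^3*cos(π*x/3)/3 dx = -81/π + 324/π^3.
Sum: 0 + 36/π + 6/π + -81/π + 324/π^3 = -39/π + 324/π^3.
So LHS = -39/π + 324/π^3.
∫_0^3 v(x) φ(x) dx = ∫_0^3 (3*x^2*sin(π*x/3) - 4*x*sin(π*x/3) - sin(π*x/3)) dx. Term by term:
  ∫_0^3 -sin(π*x/3) dx = -6/π;  ∫_0^3 -4*x*sin(π*x/3) dx = -36/π;  ∫_0^3 3*x^2*sin(π*x/3) dx = -324/π^3 + 81/π.
Sum: -6/π − 36/π + -324/π^3 + 81/π = -324/π^3 + 39/π.
So RHS = -∫_0^3 v(x) φ(x) dx = -39/π + 324/π^3.
LHS = RHS, so the identity holds for this test φ.
Moreover u is smooth here and v(x) = u'(x) = 3*x**2 - 4*x - 1 pointwise, so the identity holds for every test function. Hence v is the weak derivative of u.


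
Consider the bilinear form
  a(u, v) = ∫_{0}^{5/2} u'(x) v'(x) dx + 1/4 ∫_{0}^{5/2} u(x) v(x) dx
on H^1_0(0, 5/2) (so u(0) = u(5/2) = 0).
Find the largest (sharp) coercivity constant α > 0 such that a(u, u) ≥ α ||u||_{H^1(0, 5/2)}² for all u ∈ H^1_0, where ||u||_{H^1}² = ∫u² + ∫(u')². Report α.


α = (25 + 16*π^2)/(4*(25 + 4*π^2))

Coercivity of a(·,·) on H^1_0(0, 5/2) means a(u, u) ≥ α ||u||_{H^1}² for every u ∈ H^1_0.
The interval has length L = 5/2, and Poincaré/coercivity depend only on L. Here a(u, u) = ∫(u')² + (1/4)·∫u².
Here 0 < c = 1/4 < 1. The condition a(u,u) ≥ α||u||_{H^1}² reads (1−α)∫(u')² ≥ (α−c)∫u². Any admissible α is ≤ 1 (rapidly oscillating u have ∫u²/∫(u')² → 0), and α = 1 would force 0 ≥ (1−c)∫u², impossible since c < 1; so 1−α > 0. By the sharp Poincaré inequality on H^1_0 of an interval of length L, ∫(u')² ≥ (π/L)²∫u² with equality for the first sine mode sin(π(x−x₀)/L) (x₀ the left endpoint), so the inequality holds for all u iff (1−α)(π/L)² ≥ α − c, i.e. α ≤ ((π/L)² + c)/((π/L)² + 1) = (1 + c(L/π)²)/(1 + (L/π)²). With (π/L)² = 4*π^2/25 and c = 1/4, the largest admissible constant is α = ((π/L)² + c)/((π/L)² + 1).
Simplifying, α = (25 + 16*π^2)/(4*(25 + 4*π^2)).


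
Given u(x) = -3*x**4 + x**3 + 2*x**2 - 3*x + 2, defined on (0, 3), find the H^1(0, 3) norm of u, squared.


||u||_{H^1}^2 = 942513/20

The H^1 norm (squared) on an interval (0, L) is
  ||u||_{H^1}^2 = ∫_0^L u(x)^2 dx + ∫_0^L u'(x)^2 dx.
Compute u'(x) = -12*x**3 + 3*x**2 + 4*x - 3.
Then u(x)^2 = 9*x**8 - 6*x**7 - 11*x**6 + 22*x**5 - 14*x**4 - 8*x**3 + 17*x**2 - 12*x + 4 and u'(x)^2 = 144*x**6 - 72*x**5 - 87*x**4 + 96*x**3 - 2*x**2 - 24*x + 9.
Integrate each monomial from 0 to 3 using ∫_0^3 c·x^n dx = c·3^(n+1)/(n+1):
  ∫_0^3 u(x)^2 dx = ∫_0^3 (9*x^8 - 6*x^7 - 11*x^6 + 22*x^5 - 14*x^4 - 8*x^3 + 17*x^2 - 12*x + 4) dx. Term by term:
    ∫_0^3 9*x^8 dx = 19683;  ∫_0^3 -6*x^7 dx = -19683/4;  ∫_0^3 -11*x^6 dx = -24057/7;
    ∫_0^3 22*x^5 dx = 2673;  ∫_0^3 -14*x^4 dx = -3402/5;  ∫_0^3 -8*x^3 dx = -162;
    ∫_0^3 17*x^2 dx = 153;  ∫_0^3 -12*x dx = -54;  ∫_0^3 4 dx = 12.
  Sum: 19683 − 19683/4 − 24057/7 + 2673 − 3402/5 − 162 + 153 − 54 + 12 = 1857399/140.
  ∫_0^3 u'(x)^2 dx = ∫_0^3 (144*x^6 - 72*x^5 - 87*x^4 + 96*x^3 - 2*x^2 - 24*x + 9) dx. Term by term:
    ∫_0^3 144*x^6 dx = 314928/7;  ∫_0^3 -72*x^5 dx = -8748;  ∫_0^3 -87*x^4 dx = -21141/5;
    ∫_0^3 96*x^3 dx = 1944;  ∫_0^3 -2*x^2 dx = -18;  ∫_0^3 -24*x dx = -108;
    ∫_0^3 9 dx = 27.
  Sum: 314928/7 − 8748 − 21141/5 + 1944 − 18 − 108 + 27 = 1185048/35.
Adding: ||u||_{H^1}^2 = 1857399/140 + 1185048/35 = 942513/20.


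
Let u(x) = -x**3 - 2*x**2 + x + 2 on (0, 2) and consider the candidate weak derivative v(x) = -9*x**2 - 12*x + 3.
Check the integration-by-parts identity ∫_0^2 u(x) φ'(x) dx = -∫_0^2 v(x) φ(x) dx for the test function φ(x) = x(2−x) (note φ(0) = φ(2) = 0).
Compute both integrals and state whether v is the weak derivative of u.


LHS = 44/5, RHS = 132/5. No, v is not the weak derivative of u.

u(x) = -x**3 - 2*x**2 + x + 2, classical derivative u'(x) = -3*x**2 - 4*x + 1.
φ(x) = x(2−x), so φ'(x) = 2 - 2*x.
Note φ(0) = φ(2) = 0, so the boundary term u·φ vanishes.
LHS = ∫_0^2 u(x) φ'(x) dx = ∫_0^2 (2*x^4 + 2*x^3 - 6*x^2 - 2*x + 4) dx. Term by term:
  ∫_0^2 2*x^4 dx = 64/5;  ∫_0^2 2*x^3 dx = 8;  ∫_0^2 -6*x^2 dx = -16;
  ∫_0^2 -2*x dx = -4;  ∫_0^2 4 dx = 8.
Sum: 64/5 + 8 − 16 − 4 + 8 = 44/5.
So LHS = 44/5.
∫_0^2 v(x) φ(x) dx = ∫_0^2 (9*x^4 - 6*x^3 - 27*x^2 + 6*x) dx. Term by term:
  ∫_0^2 9*x^4 dx = 288/5;  ∫_0^2 -6*x^3 dx = -24;  ∫_0^2 -27*x^2 dx = -72;
  ∫_0^2 6*x dx = 12.
Sum: 288/5 − 24 − 72 + 12 = -132/5.
So RHS = -∫_0^2 v(x) φ(x) dx = 132/5.
LHS − RHS = -88/5 ≠ 0, so the identity fails.
(For a valid weak derivative the identity must hold for EVERY test function, in particular this one. The failure shows v is NOT the weak derivative of u.)
Correct weak derivative would be u'(x) = -3*x**2 - 4*x + 1.
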